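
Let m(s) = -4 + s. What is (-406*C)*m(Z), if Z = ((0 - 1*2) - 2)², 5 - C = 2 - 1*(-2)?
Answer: -4872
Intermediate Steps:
C = 1 (C = 5 - (2 - 1*(-2)) = 5 - (2 + 2) = 5 - 1*4 = 5 - 4 = 1)
Z = 16 (Z = ((0 - 2) - 2)² = (-2 - 2)² = (-4)² = 16)
(-406*C)*m(Z) = (-406)*(-4 + 16) = -29*14*12 = -406*12 = -4872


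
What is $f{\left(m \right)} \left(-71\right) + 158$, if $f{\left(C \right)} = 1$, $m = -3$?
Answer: $87$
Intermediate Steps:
$f{\left(m \right)} \left(-71\right) + 158 = 1 \left(-71\right) + 158 = -71 + 158 = 87$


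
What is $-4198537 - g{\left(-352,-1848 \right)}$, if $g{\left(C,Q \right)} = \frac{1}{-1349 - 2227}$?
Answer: $- \frac{15013968311}{3576} \approx -4.1985 \cdot 10^{6}$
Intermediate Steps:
$g{\left(C,Q \right)} = - \frac{1}{3576}$ ($g{\left(C,Q \right)} = \frac{1}{-3576} = - \frac{1}{3576}$)
$-4198537 - g{\left(-352,-1848 \right)} = -4198537 - - \frac{1}{3576} = -4198537 + \frac{1}{3576} = - \frac{15013968311}{3576}$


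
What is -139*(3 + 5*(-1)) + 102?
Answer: 380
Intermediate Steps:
-139*(3 + 5*(-1)) + 102 = -139*(3 - 5) + 102 = -139*(-2) + 102 = 278 + 102 = 380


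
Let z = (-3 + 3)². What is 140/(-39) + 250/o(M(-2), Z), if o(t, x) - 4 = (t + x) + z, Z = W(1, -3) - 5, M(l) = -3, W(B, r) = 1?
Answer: -1130/13 ≈ -86.923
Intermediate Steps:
z = 0 (z = 0² = 0)
Z = -4 (Z = 1 - 5 = -4)
o(t, x) = 4 + t + x (o(t, x) = 4 + ((t + x) + 0) = 4 + (t + x) = 4 + t + x)
140/(-39) + 250/o(M(-2), Z) = 140/(-39) + 250/(4 - 3 - 4) = 140*(-1/39) + 250/(-3) = -140/39 + 250*(-⅓) = -140/39 - 250/3 = -1130/13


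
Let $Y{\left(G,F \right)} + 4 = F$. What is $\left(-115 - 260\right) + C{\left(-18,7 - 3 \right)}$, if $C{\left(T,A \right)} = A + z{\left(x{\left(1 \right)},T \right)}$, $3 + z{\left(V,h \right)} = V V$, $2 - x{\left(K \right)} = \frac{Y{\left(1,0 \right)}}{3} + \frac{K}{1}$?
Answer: $- \frac{3317}{9} \approx -368.56$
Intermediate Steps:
$Y{\left(G,F \right)} = -4 + F$
$x{\left(K \right)} = \frac{10}{3} - K$ ($x{\left(K \right)} = 2 - \left(\frac{-4 + 0}{3} + \frac{K}{1}\right) = 2 - \left(\left(-4\right) \frac{1}{3} + K 1\right) = 2 - \left(- \frac{4}{3} + K\right) = \frac{10}{3} - K$)
$z{\left(V,h \right)} = -3 + V^{2}$ ($z{\left(V,h \right)} = -3 + V V = -3 + V^{2}$)
$C{\left(T,A \right)} = \frac{22}{9} + A$ ($C{\left(T,A \right)} = A - \left(3 - \left(\frac{10}{3} - 1\right)^{2}\right) = A - \left(3 - \left(\frac{7}{3}\right)^{2}\right) = A + \left(-3 + \frac{49}{9}\right) = A + \frac{22}{9} = \frac{22}{9} + A$)
$\left(-115 - 260\right) + C{\left(-18,7 - 3 \right)} = \left(-115 - 260\right) + \left(\frac{22}{9} + \left(7 - 3\right)\right) = -375 + \left(\frac{22}{9} + \left(7 - 3\right)\right) = -375 + \left(\frac{22}{9} + 4\right) = -375 + \frac{58}{9} = - \frac{3317}{9}$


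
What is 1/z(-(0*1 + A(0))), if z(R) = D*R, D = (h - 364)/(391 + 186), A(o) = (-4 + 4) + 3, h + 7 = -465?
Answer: 577/2508 ≈ 0.23006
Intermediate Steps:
h = -472 (h = -7 - 465 = -472)
A(o) = 3 (A(o) = 0 + 3 = 3)
D = -836/577 (D = (-472 - 364)/(391 + 186) = -836/577 ≈ -1.4489)
z(R) = -836*R/577
1/z(-(0*1 + A(0))) = 1/(-(-836)*(0*1 + 3)/577) = 1/(-(-836)*(0 + 3)/577) = 1/(-(-836)*3/577) = 1/(-836/577*(-3)) = 1/(2508/577) = 577/2508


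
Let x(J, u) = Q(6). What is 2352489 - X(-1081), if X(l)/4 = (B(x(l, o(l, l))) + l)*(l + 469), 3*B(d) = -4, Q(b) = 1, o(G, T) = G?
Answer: -297063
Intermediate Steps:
x(J, u) = 1
B(d) = -4/3 (B(d) = (⅓)*(-4) = -4/3)
X(l) = 4*(469 + l)*(-4/3 + l) (X(l) = 4*((-4/3 + l)*(l + 469)) = 4*((-4/3 + l)*(469 + l)) = 4*((469 + l)*(-4/3 + l)) = 4*(469 + l)*(-4/3 + l))
2352489 - X(-1081) = 2352489 - (-7504/3 + 4*(-1081)² + (5612/3)*(-1081)) = 2352489 - (-7504/3 + 4*1168561 - 6066572/3) = 2352489 - (-7504/3 + 4674244 - 6066572/3) = 2352489 - 1*2649552 = 2352489 - 2649552 = -297063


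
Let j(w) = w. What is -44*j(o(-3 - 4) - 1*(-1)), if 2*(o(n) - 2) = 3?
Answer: -198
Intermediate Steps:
o(n) = 7/2 (o(n) = 2 + (1/2)*3 = 2 + 3/2 = 7/2)
-44*j(o(-3 - 4) - 1*(-1)) = -44*(7/2 - 1*(-1)) = -44*(7/2 + 1) = -44*9/2 = -198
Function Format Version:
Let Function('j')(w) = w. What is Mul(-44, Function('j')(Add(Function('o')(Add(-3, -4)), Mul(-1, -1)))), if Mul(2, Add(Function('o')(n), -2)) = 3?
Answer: -198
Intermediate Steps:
Function('o')(n) = Rational(7, 2) (Function('o')(n) = Add(2, Mul(Rational(1, 2), 3)) = Add(2, Rational(3, 2)) = Rational(7, 2))
Mul(-44, Function('j')(Add(Function('o')(Add(-3, -4)), Mul(-1, -1)))) = Mul(-44, Add(Rational(7, 2), Mul(-1, -1))) = Mul(-44, Add(Rational(7, 2), 1)) = Mul(-44, Rational(9, 2)) = -198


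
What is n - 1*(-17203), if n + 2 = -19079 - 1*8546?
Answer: -10424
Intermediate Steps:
n = -27627 (n = -2 + (-19079 - 1*8546) = -2 + (-19079 - 8546) = -2 - 27625 = -27627)
n - 1*(-17203) = -27627 - 1*(-17203) = -27627 + 17203 = -10424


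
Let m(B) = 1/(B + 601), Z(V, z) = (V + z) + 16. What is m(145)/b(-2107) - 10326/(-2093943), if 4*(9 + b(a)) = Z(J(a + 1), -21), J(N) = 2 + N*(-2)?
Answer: 5358968780/1086427667949 ≈ 0.0049326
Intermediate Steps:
J(N) = 2 - 2*N
Z(V, z) = 16 + V + z
b(a) = -41/4 - a/2 (b(a) = -9 + (16 + (2 - 2*(a + 1)) - 21)/4 = -9 + (16 + (2 - 2*(1 + a)) - 21)/4 = -9 + (16 + (2 + (-2 - 2*a)) - 21)/4 = -9 + (16 - 2*a - 21)/4 = -9 + (-5 - 2*a)/4 = -9 + (-5/4 - a/2) = -41/4 - a/2)
m(B) = 1/(601 + B)
m(145)/b(-2107) - 10326/(-2093943) = 1/((601 + 145)*(-41/4 - ½*(-2107))) - 10326/(-2093943) = 1/(746*(-41/4 + 2107/2)) - 10326*(-1/2093943) = 1/(746*(4173/4)) + 3442/697981 = (1/746)*(4/4173) + 3442/697981 = 2/1556529 + 3442/697981 = 5358968780/1086427667949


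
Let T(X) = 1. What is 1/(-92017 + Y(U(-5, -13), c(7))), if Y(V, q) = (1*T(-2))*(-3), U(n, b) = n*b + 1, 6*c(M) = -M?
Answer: -1/92020 ≈ -1.0867e-5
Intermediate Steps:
c(M) = -M/6 (c(M) = (-M)/6 = -M/6)
U(n, b) = 1 + b*n (U(n, b) = b*n + 1 = 1 + b*n)
Y(V, q) = -3 (Y(V, q) = (1*1)*(-3) = 1*(-3) = -3)
1/(-92017 + Y(U(-5, -13), c(7))) = 1/(-92017 - 3) = 1/(-92020) = -1/92020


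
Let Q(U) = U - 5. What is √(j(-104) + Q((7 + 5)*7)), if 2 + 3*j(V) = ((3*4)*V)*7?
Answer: I*√25503/3 ≈ 53.232*I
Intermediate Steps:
Q(U) = -5 + U
j(V) = -⅔ + 28*V (j(V) = -⅔ + (((3*4)*V)*7)/3 = -⅔ + ((12*V)*7)/3 = -⅔ + (84*V)/3 = -⅔ + 28*V)
√(j(-104) + Q((7 + 5)*7)) = √((-⅔ + 28*(-104)) + (-5 + (7 + 5)*7)) = √((-⅔ - 2912) + (-5 + 12*7)) = √(-8738/3 + (-5 + 84)) = √(-8738/3 + 79) = √(-8501/3) = I*√25503/3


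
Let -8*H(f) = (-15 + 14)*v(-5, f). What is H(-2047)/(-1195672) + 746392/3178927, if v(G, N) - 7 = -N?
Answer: 3566495303667/15203816015776 ≈ 0.23458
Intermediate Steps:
v(G, N) = 7 - N
H(f) = 7/8 - f/8 (H(f) = -(-15 + 14)*(7 - f)/8 = -(-1)*(7 - f)/8 = -(-7 + f)/8 = 7/8 - f/8)
H(-2047)/(-1195672) + 746392/3178927 = (7/8 - 1/8*(-2047))/(-1195672) + 746392/3178927 = (7/8 + 2047/8)*(-1/1195672) + 746392*(1/3178927) = (1027/4)*(-1/1195672) + 746392/3178927 = -1027/4782688 + 746392/3178927 = 3566495303667/15203816015776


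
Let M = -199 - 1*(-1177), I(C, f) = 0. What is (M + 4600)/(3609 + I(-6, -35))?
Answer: 5578/3609 ≈ 1.5456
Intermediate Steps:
M = 978 (M = -199 + 1177 = 978)
(M + 4600)/(3609 + I(-6, -35)) = (978 + 4600)/(3609 + 0) = 5578/3609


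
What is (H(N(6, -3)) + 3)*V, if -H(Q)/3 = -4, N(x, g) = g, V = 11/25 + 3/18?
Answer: 91/10 ≈ 9.1000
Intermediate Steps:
V = 91/150 (V = 11*(1/25) + 3*(1/18) = 11/25 + ⅙ = 91/150 ≈ 0.60667)
H(Q) = 12 (H(Q) = -3*(-4) = 12)
(H(N(6, -3)) + 3)*V = (12 + 3)*(91/150) = 15*(91/150) = 91/10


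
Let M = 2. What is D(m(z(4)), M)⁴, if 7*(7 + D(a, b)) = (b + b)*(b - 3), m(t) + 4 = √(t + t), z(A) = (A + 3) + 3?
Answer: 7890481/2401 ≈ 3286.3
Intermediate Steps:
z(A) = 6 + A (z(A) = (3 + A) + 3 = 6 + A)
m(t) = -4 + √2*√t (m(t) = -4 + √(t + t) = -4 + √(2*t) = -4 + √2*√t)
D(a, b) = -7 + 2*b*(-3 + b)/7 (D(a, b) = -7 + ((b + b)*(b - 3))/7 = -7 + ((2*b)*(-3 + b))/7 = -7 + (2*b*(-3 + b))/7 = -7 + 2*b*(-3 + b)/7)
D(m(z(4)), M)⁴ = (-7 - 6/7*2 + (2/7)*2²)⁴ = (-7 - 12/7 + (2/7)*4)⁴ = (-7 - 12/7 + 8/7)⁴ = (-53/7)⁴ = 7890481/2401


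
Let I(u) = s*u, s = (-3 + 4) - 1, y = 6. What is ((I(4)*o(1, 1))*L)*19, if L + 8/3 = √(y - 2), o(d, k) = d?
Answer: 0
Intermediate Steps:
s = 0 (s = 1 - 1 = 0)
L = -⅔ (L = -8/3 + √(6 - 2) = -8/3 + √4 = -8/3 + 2 = -⅔ ≈ -0.66667)
I(u) = 0 (I(u) = 0*u = 0)
((I(4)*o(1, 1))*L)*19 = ((0*1)*(-⅔))*19 = (0*(-⅔))*19 = 0*19 = 0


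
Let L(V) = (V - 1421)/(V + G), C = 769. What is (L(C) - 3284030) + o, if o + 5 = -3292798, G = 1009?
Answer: -5846804863/889 ≈ -6.5768e+6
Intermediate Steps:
L(V) = (-1421 + V)/(1009 + V) (L(V) = (V - 1421)/(V + 1009) = (-1421 + V)/(1009 + V))
o = -3292803 (o = -5 - 3292798 = -3292803)
(L(C) - 3284030) + o = ((-1421 + 769)/(1009 + 769) - 3284030) - 3292803 = (-652/1778 - 3284030) - 3292803 = ((1/1778)*(-652) - 3284030) - 3292803 = (-326/889 - 3284030) - 3292803 = -2919502996/889 - 3292803 = -5846804863/889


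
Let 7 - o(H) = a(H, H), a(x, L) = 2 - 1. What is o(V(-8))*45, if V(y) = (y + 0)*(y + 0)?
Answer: 270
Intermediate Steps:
V(y) = y² (V(y) = y*y = y²)
a(x, L) = 1
o(H) = 6 (o(H) = 7 - 1*1 = 7 - 1 = 6)
o(V(-8))*45 = 6*45 = 270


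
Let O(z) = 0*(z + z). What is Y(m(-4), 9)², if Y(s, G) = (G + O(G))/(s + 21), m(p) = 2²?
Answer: 81/625 ≈ 0.12960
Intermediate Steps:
O(z) = 0 (O(z) = 0*(2*z) = 0)
m(p) = 4
Y(s, G) = G/(21 + s) (Y(s, G) = (G + 0)/(s + 21) = G/(21 + s))
Y(m(-4), 9)² = (9/(21 + 4))² = (9/25)² = 81/625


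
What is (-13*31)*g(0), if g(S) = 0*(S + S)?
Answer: 0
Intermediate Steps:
g(S) = 0 (g(S) = 0*(2*S) = 0)
(-13*31)*g(0) = -13*31*0 = -403*0 = 0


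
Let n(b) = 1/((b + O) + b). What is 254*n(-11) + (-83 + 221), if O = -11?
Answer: 4300/33 ≈ 130.30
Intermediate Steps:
n(b) = 1/(-11 + 2*b) (n(b) = 1/((b - 11) + b) = 1/((-11 + b) + b) = 1/(-11 + 2*b))
254*n(-11) + (-83 + 221) = 254/(-11 + 2*(-11)) + (-83 + 221) = 254/(-11 - 22) + 138 = 254/(-33) + 138 = 254*(-1/33) + 138 = -254/33 + 138 = 4300/33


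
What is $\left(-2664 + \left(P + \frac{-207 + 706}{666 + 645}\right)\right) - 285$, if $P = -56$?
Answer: $- \frac{3939056}{1311} \approx -3004.6$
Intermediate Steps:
$\left(-2664 + \left(P + \frac{-207 + 706}{666 + 645}\right)\right) - 285 = \left(-2664 - \left(56 - \frac{-207 + 706}{666 + 645}\right)\right) - 285 = \left(-2664 - \left(56 - \frac{499}{1311}\right)\right) - 285 = \left(-2664 + \left(-56 + 499 \cdot \frac{1}{1311}\right)\right) - 285 = \left(-2664 + \left(-56 + \frac{499}{1311}\right)\right) - 285 = \left(-2664 - \frac{72917}{1311}\right) - 285 = - \frac{3565421}{1311} - 285 = - \frac{3939056}{1311}$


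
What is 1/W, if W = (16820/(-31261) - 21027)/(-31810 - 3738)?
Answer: 1111266028/657341867 ≈ 1.6905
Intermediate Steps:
W = 657341867/1111266028 (W = (16820*(-1/31261) - 21027)/(-35548) = (-16820/31261 - 21027)*(-1/35548) = -657341867/31261*(-1/35548) = 657341867/1111266028 ≈ 0.59153)
1/W = 1/(657341867/1111266028) = 1111266028/657341867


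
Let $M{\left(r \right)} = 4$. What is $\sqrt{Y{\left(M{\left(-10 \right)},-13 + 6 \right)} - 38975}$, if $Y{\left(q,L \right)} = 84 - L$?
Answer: $2 i \sqrt{9721} \approx 197.19 i$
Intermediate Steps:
$\sqrt{Y{\left(M{\left(-10 \right)},-13 + 6 \right)} - 38975} = \sqrt{\left(84 - \left(-13 + 6\right)\right) - 38975} = \sqrt{\left(84 - -7\right) - 38975} = \sqrt{\left(84 + 7\right) - 38975} = \sqrt{91 - 38975} = \sqrt{-38884} = 2 i \sqrt{9721}$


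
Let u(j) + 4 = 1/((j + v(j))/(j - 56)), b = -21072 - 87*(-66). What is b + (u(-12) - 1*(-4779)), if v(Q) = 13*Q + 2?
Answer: -876031/83 ≈ -10555.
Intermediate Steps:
v(Q) = 2 + 13*Q
b = -15330 (b = -21072 + 5742 = -15330)
u(j) = -4 + (-56 + j)/(2 + 14*j) (u(j) = -4 + 1/((j + (2 + 13*j))/(j - 56)) = -4 + 1/((2 + 14*j)/(-56 + j)) = -4 + (-56 + j)/(2 + 14*j))
b + (u(-12) - 1*(-4779)) = -15330 + ((-64 - 55*(-12))/(2*(1 + 7*(-12))) - 1*(-4779)) = -15330 + ((-64 + 660)/(2*(1 - 84)) + 4779) = -15330 + ((½)*596/(-83) + 4779) = -15330 + ((½)*(-1/83)*596 + 4779) = -15330 + (-298/83 + 4779) = -15330 + 396359/83 = -876031/83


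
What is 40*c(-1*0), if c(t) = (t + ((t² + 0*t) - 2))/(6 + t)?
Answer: -40/3 ≈ -13.333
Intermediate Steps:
c(t) = (-2 + t + t²)/(6 + t) (c(t) = (t + ((t² + 0) - 2))/(6 + t) = (t + (t² - 2))/(6 + t) = (t + (-2 + t²))/(6 + t) = (-2 + t + t²)/(6 + t))
40*c(-1*0) = 40*((-2 - 1*0 + (-1*0)²)/(6 - 1*0)) = 40*((-2 + 0 + 0²)/(6 + 0)) = 40*((-2 + 0 + 0)/6) = 40*((⅙)*(-2)) = 40*(-⅓) = -40/3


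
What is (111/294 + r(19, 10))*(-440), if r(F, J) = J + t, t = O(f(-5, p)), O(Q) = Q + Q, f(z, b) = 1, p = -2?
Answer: -266860/49 ≈ -5446.1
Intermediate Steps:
O(Q) = 2*Q
t = 2 (t = 2*1 = 2)
r(F, J) = 2 + J (r(F, J) = J + 2 = 2 + J)
(111/294 + r(19, 10))*(-440) = (111/294 + (2 + 10))*(-440) = (111*(1/294) + 12)*(-440) = (37/98 + 12)*(-440) = (1213/98)*(-440) = -266860/49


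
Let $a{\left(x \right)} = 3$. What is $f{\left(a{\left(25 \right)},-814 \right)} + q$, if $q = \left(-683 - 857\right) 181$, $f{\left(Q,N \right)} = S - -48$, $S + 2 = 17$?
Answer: $-278677$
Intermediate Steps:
$S = 15$ ($S = -2 + 17 = 15$)
$f{\left(Q,N \right)} = 63$ ($f{\left(Q,N \right)} = 15 - -48 = 15 + 48 = 63$)
$q = -278740$ ($q = \left(-1540\right) 181 = -278740$)
$f{\left(a{\left(25 \right)},-814 \right)} + q = 63 - 278740 = -278677$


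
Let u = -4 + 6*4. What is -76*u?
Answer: -1520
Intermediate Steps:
u = 20 (u = -4 + 24 = 20)
-76*u = -76*20 = -1520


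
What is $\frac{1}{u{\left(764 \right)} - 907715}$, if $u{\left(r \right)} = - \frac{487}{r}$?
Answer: $- \frac{764}{693494747} \approx -1.1017 \cdot 10^{-6}$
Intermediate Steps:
$\frac{1}{u{\left(764 \right)} - 907715} = \frac{1}{- \frac{487}{764} - 907715} = \frac{1}{- \frac{693494747}{764}} = - \frac{764}{693494747}$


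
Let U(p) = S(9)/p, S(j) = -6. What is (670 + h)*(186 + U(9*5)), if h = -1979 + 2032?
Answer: 671908/5 ≈ 1.3438e+5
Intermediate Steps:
h = 53
U(p) = -6/p
(670 + h)*(186 + U(9*5)) = (670 + 53)*(186 - 6/(9*5)) = 723*(186 - 6/45) = 723*(186 - 6*1/45) = 723*(186 - 2/15) = 723*(2788/15) = 671908/5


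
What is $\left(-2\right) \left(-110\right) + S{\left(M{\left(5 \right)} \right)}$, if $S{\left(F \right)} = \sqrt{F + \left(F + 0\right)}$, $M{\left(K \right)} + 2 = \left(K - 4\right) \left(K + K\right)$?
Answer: $224$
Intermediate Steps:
$M{\left(K \right)} = -2 + 2 K \left(-4 + K\right)$ ($M{\left(K \right)} = -2 + \left(K - 4\right) \left(K + K\right) = -2 + \left(-4 + K\right) 2 K = -2 + 2 K \left(-4 + K\right)$)
$S{\left(F \right)} = \sqrt{2} \sqrt{F}$ ($S{\left(F \right)} = \sqrt{F + F} = \sqrt{2 F} = \sqrt{2} \sqrt{F}$)
$\left(-2\right) \left(-110\right) + S{\left(M{\left(5 \right)} \right)} = \left(-2\right) \left(-110\right) + \sqrt{2} \sqrt{-2 - 40 + 2 \cdot 5^{2}} = 220 + \sqrt{2} \sqrt{-2 - 40 + 2 \cdot 25} = 220 + \sqrt{2} \sqrt{-2 - 40 + 50} = 220 + \sqrt{2} \sqrt{8} = 220 + \sqrt{2} \cdot 2 \sqrt{2} = 220 + 4 = 224$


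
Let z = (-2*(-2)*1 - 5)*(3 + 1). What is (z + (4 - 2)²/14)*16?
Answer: -416/7 ≈ -59.429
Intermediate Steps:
z = -4 (z = (4*1 - 5)*4 = (4 - 5)*4 = -1*4 = -4)
(z + (4 - 2)²/14)*16 = (-4 + (4 - 2)²/14)*16 = (-4 + 2²*(1/14))*16 = (-4 + 4*(1/14))*16 = (-4 + 2/7)*16 = -26/7*16 = -416/7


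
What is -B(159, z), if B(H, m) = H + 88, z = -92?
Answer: -247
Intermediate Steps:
B(H, m) = 88 + H
-B(159, z) = -(88 + 159) = -1*247 = -247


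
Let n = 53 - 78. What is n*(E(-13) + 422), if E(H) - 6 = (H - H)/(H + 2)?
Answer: -10700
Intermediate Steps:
n = -25
E(H) = 6 (E(H) = 6 + (H - H)/(H + 2) = 6 + 0/(2 + H) = 6 + 0 = 6)
n*(E(-13) + 422) = -25*(6 + 422) = -25*428 = -10700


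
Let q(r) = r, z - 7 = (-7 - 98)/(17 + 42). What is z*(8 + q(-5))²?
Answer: 2772/59 ≈ 46.983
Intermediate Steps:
z = 308/59 (z = 7 + (-7 - 98)/(17 + 42) = 7 - 105/59 = 308/59 ≈ 5.2203)
z*(8 + q(-5))² = 308*(8 - 5)²/59 = (308/59)*3² = (308/59)*9 = 2772/59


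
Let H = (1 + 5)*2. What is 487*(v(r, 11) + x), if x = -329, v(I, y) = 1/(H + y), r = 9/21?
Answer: -3684642/23 ≈ -1.6020e+5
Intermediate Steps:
r = 3/7 (r = 9*(1/21) = 3/7 ≈ 0.42857)
H = 12 (H = 6*2 = 12)
v(I, y) = 1/(12 + y)
487*(v(r, 11) + x) = 487*(1/(12 + 11) - 329) = 487*(1/23 - 329) = 487*(-7566/23) = -3684642/23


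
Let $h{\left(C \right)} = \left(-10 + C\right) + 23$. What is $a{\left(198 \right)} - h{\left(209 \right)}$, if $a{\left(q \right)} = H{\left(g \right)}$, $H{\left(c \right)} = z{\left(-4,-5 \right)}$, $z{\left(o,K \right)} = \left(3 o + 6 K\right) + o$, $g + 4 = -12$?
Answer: $-268$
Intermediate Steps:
$g = -16$ ($g = -4 - 12 = -16$)
$z{\left(o,K \right)} = 4 o + 6 K$
$H{\left(c \right)} = -46$ ($H{\left(c \right)} = 4 \left(-4\right) + 6 \left(-5\right) = -16 - 30 = -46$)
$a{\left(q \right)} = -46$
$h{\left(C \right)} = 13 + C$
$a{\left(198 \right)} - h{\left(209 \right)} = -46 - \left(13 + 209\right) = -46 - 222 = -268$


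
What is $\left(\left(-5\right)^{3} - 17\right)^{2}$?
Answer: $20164$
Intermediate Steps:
$\left(\left(-5\right)^{3} - 17\right)^{2} = \left(-125 - 17\right)^{2} = \left(-142\right)^{2} = 20164$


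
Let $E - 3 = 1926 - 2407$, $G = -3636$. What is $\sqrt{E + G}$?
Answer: $11 i \sqrt{34} \approx 64.141 i$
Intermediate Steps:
$E = -478$ ($E = 3 + \left(1926 - 2407\right) = 3 - 481 = -478$)
$\sqrt{E + G} = \sqrt{-478 - 3636} = \sqrt{-4114} = 11 i \sqrt{34}$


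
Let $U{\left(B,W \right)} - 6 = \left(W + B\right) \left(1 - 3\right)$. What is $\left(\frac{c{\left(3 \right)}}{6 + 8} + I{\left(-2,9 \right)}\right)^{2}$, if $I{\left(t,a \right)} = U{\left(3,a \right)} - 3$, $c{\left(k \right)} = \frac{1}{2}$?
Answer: $\frac{344569}{784} \approx 439.5$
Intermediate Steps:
$c{\left(k \right)} = \frac{1}{2}$
$U{\left(B,W \right)} = 6 - 2 B - 2 W$ ($U{\left(B,W \right)} = 6 + \left(W + B\right) \left(1 - 3\right) = 6 + \left(B + W\right) \left(-2\right) = 6 - \left(2 B + 2 W\right) = 6 - 2 B - 2 W$)
$I{\left(t,a \right)} = -3 - 2 a$ ($I{\left(t,a \right)} = \left(6 - 6 - 2 a\right) - 3 = - 2 a - 3 = -3 - 2 a$)
$\left(\frac{c{\left(3 \right)}}{6 + 8} + I{\left(-2,9 \right)}\right)^{2} = \left(\frac{1}{6 + 8} \cdot \frac{1}{2} - 21\right)^{2} = \left(\frac{1}{14} \cdot \frac{1}{2} - 21\right)^{2} = \left(\frac{1}{28} - 21\right)^{2} = \left(- \frac{587}{28}\right)^{2} = \frac{344569}{784}$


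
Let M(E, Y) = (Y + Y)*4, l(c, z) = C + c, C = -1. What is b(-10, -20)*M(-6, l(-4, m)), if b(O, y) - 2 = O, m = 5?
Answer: 320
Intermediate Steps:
l(c, z) = -1 + c
M(E, Y) = 8*Y (M(E, Y) = (2*Y)*4 = 8*Y)
b(O, y) = 2 + O
b(-10, -20)*M(-6, l(-4, m)) = (2 - 10)*(8*(-1 - 4)) = -64*(-5) = -8*(-40) = 320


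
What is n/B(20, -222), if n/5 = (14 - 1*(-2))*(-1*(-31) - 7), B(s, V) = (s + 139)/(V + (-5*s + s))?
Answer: -193280/53 ≈ -3646.8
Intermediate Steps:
B(s, V) = (139 + s)/(V - 4*s)
n = 1920 (n = 5*((14 - 1*(-2))*(-1*(-31) - 7)) = 5*((14 + 2)*(31 - 7)) = 5*(16*24) = 5*384 = 1920)
n/B(20, -222) = 1920/(((139 + 20)/(-222 - 4*20))) = 1920/((159/(-222 - 80))) = 1920/((159/(-302))) = 1920/((-1/302*159)) = 1920/(-159/302) = 1920*(-302/159) = -193280/53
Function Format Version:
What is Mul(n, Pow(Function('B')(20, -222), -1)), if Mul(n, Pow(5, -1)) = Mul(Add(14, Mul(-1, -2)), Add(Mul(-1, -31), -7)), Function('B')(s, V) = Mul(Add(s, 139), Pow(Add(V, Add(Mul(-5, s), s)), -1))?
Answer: Rational(-193280, 53) ≈ -3646.8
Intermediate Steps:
Function('B')(s, V) = Mul(Pow(Add(V, Mul(-4, s)), -1), Add(139, s)) (Function('B')(s, V) = Mul(Add(139, s), Pow(Add(V, Mul(-4, s)), -1)) = Mul(Pow(Add(V, Mul(-4, s)), -1), Add(139, s)))
n = 1920 (n = Mul(5, Mul(Add(14, Mul(-1, -2)), Add(Mul(-1, -31), -7))) = Mul(5, Mul(Add(14, 2), Add(31, -7))) = Mul(5, Mul(16, 24)) = Mul(5, 384) = 1920)
Mul(n, Pow(Function('B')(20, -222), -1)) = Mul(1920, Pow(Mul(Pow(Add(-222, Mul(-4, 20)), -1), Add(139, 20)), -1)) = Mul(1920, Pow(Mul(Pow(Add(-222, -80), -1), 159), -1)) = Mul(1920, Pow(Mul(Pow(-302, -1), 159), -1)) = Mul(1920, Pow(Mul(Rational(-1, 302), 159), -1)) = Mul(1920, Pow(Rational(-159, 302), -1)) = Mul(1920, Rational(-302, 159)) = Rational(-193280, 53)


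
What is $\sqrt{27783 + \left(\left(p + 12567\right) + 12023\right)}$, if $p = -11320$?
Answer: $\sqrt{41053} \approx 202.62$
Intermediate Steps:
$\sqrt{27783 + \left(\left(p + 12567\right) + 12023\right)} = \sqrt{27783 + \left(\left(-11320 + 12567\right) + 12023\right)} = \sqrt{27783 + \left(1247 + 12023\right)} = \sqrt{27783 + 13270} = \sqrt{41053}$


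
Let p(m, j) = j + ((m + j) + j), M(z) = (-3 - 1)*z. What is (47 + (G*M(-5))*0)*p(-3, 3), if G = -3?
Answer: 282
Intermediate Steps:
M(z) = -4*z
p(m, j) = m + 3*j (p(m, j) = j + ((j + m) + j) = j + (m + 2*j) = m + 3*j)
(47 + (G*M(-5))*0)*p(-3, 3) = (47 - (-12)*(-5)*0)*(-3 + 3*3) = (47 - 3*20*0)*(-3 + 9) = (47 - 60*0)*6 = (47 + 0)*6 = 47*6 = 282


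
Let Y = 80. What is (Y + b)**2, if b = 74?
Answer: 23716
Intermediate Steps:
(Y + b)**2 = (80 + 74)**2 = 154**2 = 23716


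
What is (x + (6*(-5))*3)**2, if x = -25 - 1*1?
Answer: 13456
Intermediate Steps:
x = -26 (x = -25 - 1 = -26)
(x + (6*(-5))*3)**2 = (-26 + (6*(-5))*3)**2 = (-26 - 30*3)**2 = (-26 - 90)**2 = (-116)**2 = 13456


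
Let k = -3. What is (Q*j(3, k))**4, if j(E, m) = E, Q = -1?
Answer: 81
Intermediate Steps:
(Q*j(3, k))**4 = (-1*3)**4 = (-3)**4 = 81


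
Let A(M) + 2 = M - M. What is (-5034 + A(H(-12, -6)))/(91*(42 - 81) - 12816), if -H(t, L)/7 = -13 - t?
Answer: 5036/16365 ≈ 0.30773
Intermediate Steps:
H(t, L) = 91 + 7*t (H(t, L) = -7*(-13 - t) = 91 + 7*t)
A(M) = -2 (A(M) = -2 + (M - M) = -2 + 0 = -2)
(-5034 + A(H(-12, -6)))/(91*(42 - 81) - 12816) = (-5034 - 2)/(91*(42 - 81) - 12816) = -5036/(91*(-39) - 12816) = -5036/(-3549 - 12816) = -5036/(-16365) = -5036*(-1/16365) = 5036/16365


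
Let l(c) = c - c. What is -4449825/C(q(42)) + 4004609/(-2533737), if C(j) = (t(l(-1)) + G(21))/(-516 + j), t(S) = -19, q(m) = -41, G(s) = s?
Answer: 6280000231026707/5067474 ≈ 1.2393e+9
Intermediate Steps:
l(c) = 0
C(j) = 2/(-516 + j) (C(j) = (-19 + 21)/(-516 + j) = 2/(-516 + j))
-4449825/C(q(42)) + 4004609/(-2533737) = -4449825/(2/(-516 - 41)) + 4004609/(-2533737) = -4449825/(2/(-557)) + 4004609*(-1/2533737) = -4449825/(2*(-1/557)) - 4004609/2533737 = -4449825/(-2/557) - 4004609/2533737 = -4449825*(-557/2) - 4004609/2533737 = 2478552525/2 - 4004609/2533737 = 6280000231026707/5067474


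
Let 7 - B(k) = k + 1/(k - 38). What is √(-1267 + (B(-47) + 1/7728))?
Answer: I*√32712116026485/164220 ≈ 34.828*I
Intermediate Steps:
B(k) = 7 - k - 1/(-38 + k) (B(k) = 7 - (k + 1/(k - 38)) = 7 - (k + 1/(-38 + k)) = 7 + (-k - 1/(-38 + k)) = 7 - k - 1/(-38 + k))
√(-1267 + (B(-47) + 1/7728)) = √(-1267 + ((-267 - 1*(-47)² + 45*(-47))/(-38 - 47) + 1/7728)) = √(-1267 + ((-267 - 1*2209 - 2115)/(-85) + 1/7728)) = √(-1267 + (-(-267 - 2209 - 2115)/85 + 1/7728)) = √(-1267 + (-1/85*(-4591) + 1/7728)) = √(-1267 + (4591/85 + 1/7728)) = √(-1267 + 35479333/656880) = √(-796787627/656880) = I*√32712116026485/164220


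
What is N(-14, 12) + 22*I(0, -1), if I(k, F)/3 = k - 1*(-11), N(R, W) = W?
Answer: 738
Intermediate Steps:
I(k, F) = 33 + 3*k (I(k, F) = 3*(k - 1*(-11)) = 3*(k + 11) = 3*(11 + k) = 33 + 3*k)
N(-14, 12) + 22*I(0, -1) = 12 + 22*(33 + 3*0) = 12 + 22*(33 + 0) = 12 + 22*33 = 12 + 726 = 738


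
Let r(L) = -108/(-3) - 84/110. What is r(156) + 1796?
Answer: 100718/55 ≈ 1831.2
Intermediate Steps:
r(L) = 1938/55 (r(L) = -108*(-⅓) - 84*1/110 = 36 - 42/55 = 1938/55)
r(156) + 1796 = 1938/55 + 1796 = 100718/55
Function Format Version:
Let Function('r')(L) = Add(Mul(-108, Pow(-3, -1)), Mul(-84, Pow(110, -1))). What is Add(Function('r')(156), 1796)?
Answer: Rational(100718, 55) ≈ 1831.2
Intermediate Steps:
Function('r')(L) = Rational(1938, 55) (Function('r')(L) = Add(Mul(-108, Rational(-1, 3)), Mul(-84, Rational(1, 110))) = Add(36, Rational(-42, 55)) = Rational(1938, 55))
Add(Function('r')(156), 1796) = Add(Rational(1938, 55), 1796) = Rational(100718, 55)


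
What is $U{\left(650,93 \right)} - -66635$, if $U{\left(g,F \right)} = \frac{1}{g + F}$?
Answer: $\frac{49509806}{743} \approx 66635.0$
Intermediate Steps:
$U{\left(g,F \right)} = \frac{1}{F + g}$
$U{\left(650,93 \right)} - -66635 = \frac{1}{93 + 650} - -66635 = \frac{1}{743} + 66635 = \frac{49509806}{743}$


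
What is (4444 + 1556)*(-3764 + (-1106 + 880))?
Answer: -23940000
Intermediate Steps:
(4444 + 1556)*(-3764 + (-1106 + 880)) = 6000*(-3764 - 226) = 6000*(-3990) = -23940000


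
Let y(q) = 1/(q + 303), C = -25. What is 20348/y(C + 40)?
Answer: 6470664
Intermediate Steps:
y(q) = 1/(303 + q)
20348/y(C + 40) = 20348/(1/(303 + (-25 + 40))) = 20348/(1/(303 + 15)) = 20348/(1/318) = 20348*318 = 6470664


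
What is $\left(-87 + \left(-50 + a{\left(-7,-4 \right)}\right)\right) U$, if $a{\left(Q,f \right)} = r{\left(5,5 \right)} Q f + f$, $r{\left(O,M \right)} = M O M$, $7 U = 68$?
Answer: $\frac{228412}{7} \approx 32630.0$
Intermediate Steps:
$U = \frac{68}{7}$ ($U = \frac{1}{7} \cdot 68 = \frac{68}{7} \approx 9.7143$)
$r{\left(O,M \right)} = O M^{2}$
$a{\left(Q,f \right)} = f + 125 Q f$ ($a{\left(Q,f \right)} = 5 \cdot 5^{2} Q f + f = 5 \cdot 25 Q f + f = 125 Q f + f = f + 125 Q f$)
$\left(-87 + \left(-50 + a{\left(-7,-4 \right)}\right)\right) U = \left(-87 - \left(50 + 4 \left(1 + 125 \left(-7\right)\right)\right)\right) \frac{68}{7} = \left(-87 - \left(50 + 4 \left(1 - 875\right)\right)\right) \frac{68}{7} = \left(-87 - -3446\right) \frac{68}{7} = \left(-87 + \left(-50 + 3496\right)\right) \frac{68}{7} = \left(-87 + 3446\right) \frac{68}{7} = 3359 \cdot \frac{68}{7} = \frac{228412}{7}$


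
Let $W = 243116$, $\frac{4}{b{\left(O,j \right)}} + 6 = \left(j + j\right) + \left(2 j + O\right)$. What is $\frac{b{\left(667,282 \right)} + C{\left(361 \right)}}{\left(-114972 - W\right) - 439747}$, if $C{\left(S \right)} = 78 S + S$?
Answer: $- \frac{10204099}{285465363} \approx -0.035746$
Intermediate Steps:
$b{\left(O,j \right)} = \frac{4}{-6 + O + 4 j}$ ($b{\left(O,j \right)} = \frac{4}{-6 + \left(\left(j + j\right) + \left(2 j + O\right)\right)} = \frac{4}{-6 + \left(2 j + \left(O + 2 j\right)\right)} = \frac{4}{-6 + \left(O + 4 j\right)} = \frac{4}{-6 + O + 4 j}$)
$C{\left(S \right)} = 79 S$
$\frac{b{\left(667,282 \right)} + C{\left(361 \right)}}{\left(-114972 - W\right) - 439747} = \frac{\frac{4}{-6 + 667 + 4 \cdot 282} + 79 \cdot 361}{\left(-114972 - 243116\right) - 439747} = \frac{\frac{4}{-6 + 667 + 1128} + 28519}{\left(-114972 - 243116\right) - 439747} = \frac{\frac{4}{1789} + 28519}{-358088 - 439747} = \frac{4 \cdot \frac{1}{1789} + 28519}{-797835} = \left(\frac{4}{1789} + 28519\right) \left(- \frac{1}{797835}\right) = \frac{51020495}{1789} \left(- \frac{1}{797835}\right) = - \frac{10204099}{285465363}$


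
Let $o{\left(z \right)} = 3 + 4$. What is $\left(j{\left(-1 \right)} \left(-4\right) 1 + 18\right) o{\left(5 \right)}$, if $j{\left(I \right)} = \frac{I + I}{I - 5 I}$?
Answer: $140$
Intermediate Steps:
$j{\left(I \right)} = - \frac{1}{2}$ ($j{\left(I \right)} = \frac{2 I}{\left(-4\right) I} = 2 I \left(- \frac{1}{4 I}\right) = - \frac{1}{2}$)
$o{\left(z \right)} = 7$
$\left(j{\left(-1 \right)} \left(-4\right) 1 + 18\right) o{\left(5 \right)} = \left(\left(- \frac{1}{2}\right) \left(-4\right) 1 + 18\right) 7 = \left(2 \cdot 1 + 18\right) 7 = \left(2 + 18\right) 7 = 20 \cdot 7 = 140$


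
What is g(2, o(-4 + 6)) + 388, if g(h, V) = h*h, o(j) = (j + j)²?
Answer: 392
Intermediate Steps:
o(j) = 4*j² (o(j) = (2*j)² = 4*j²)
g(h, V) = h²
g(2, o(-4 + 6)) + 388 = 2² + 388 = 4 + 388 = 392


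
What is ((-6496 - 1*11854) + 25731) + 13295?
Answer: 20676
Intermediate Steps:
((-6496 - 1*11854) + 25731) + 13295 = ((-6496 - 11854) + 25731) + 13295 = (-18350 + 25731) + 13295 = 7381 + 13295 = 20676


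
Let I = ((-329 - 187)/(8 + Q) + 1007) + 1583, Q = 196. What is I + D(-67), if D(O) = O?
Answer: 42848/17 ≈ 2520.5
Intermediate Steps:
I = 43987/17 (I = ((-329 - 187)/(8 + 196) + 1007) + 1583 = (-516/204 + 1007) + 1583 = (-516*1/204 + 1007) + 1583 = (-43/17 + 1007) + 1583 = 17076/17 + 1583 = 43987/17 ≈ 2587.5)
I + D(-67) = 43987/17 - 67 = 42848/17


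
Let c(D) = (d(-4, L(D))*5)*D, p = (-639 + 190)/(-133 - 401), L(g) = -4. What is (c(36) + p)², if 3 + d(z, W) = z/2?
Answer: 230544982801/285156 ≈ 8.0849e+5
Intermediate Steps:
p = 449/534 (p = -449/(-534) = -449*(-1/534) = 449/534 ≈ 0.84082)
d(z, W) = -3 + z/2
c(D) = -25*D (c(D) = ((-3 + (½)*(-4))*5)*D = ((-3 - 2)*5)*D = (-5*5)*D = -25*D)
(c(36) + p)² = (-25*36 + 449/534)² = (-900 + 449/534)² = (-480151/534)² = 230544982801/285156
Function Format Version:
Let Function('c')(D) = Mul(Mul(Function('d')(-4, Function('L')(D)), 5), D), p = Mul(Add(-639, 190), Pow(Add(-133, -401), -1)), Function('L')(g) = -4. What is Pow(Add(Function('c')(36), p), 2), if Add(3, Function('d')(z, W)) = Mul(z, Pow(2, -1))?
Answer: Rational(230544982801, 285156) ≈ 8.0849e+5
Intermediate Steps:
p = Rational(449, 534) (p = Mul(-449, Pow(-534, -1)) = Mul(-449, Rational(-1, 534)) = Rational(449, 534) ≈ 0.84082)
Function('d')(z, W) = Add(-3, Mul(Rational(1, 2), z)) (Function('d')(z, W) = Add(-3, Mul(z, Pow(2, -1))) = Add(-3, Mul(z, Rational(1, 2))) = Add(-3, Mul(Rational(1, 2), z)))
Function('c')(D) = Mul(-25, D) (Function('c')(D) = Mul(Mul(Add(-3, Mul(Rational(1, 2), -4)), 5), D) = Mul(Mul(Add(-3, -2), 5), D) = Mul(Mul(-5, 5), D) = Mul(-25, D))
Pow(Add(Function('c')(36), p), 2) = Pow(Add(Mul(-25, 36), Rational(449, 534)), 2) = Pow(Add(-900, Rational(449, 534)), 2) = Pow(Rational(-480151, 534), 2) = Rational(230544982801, 285156)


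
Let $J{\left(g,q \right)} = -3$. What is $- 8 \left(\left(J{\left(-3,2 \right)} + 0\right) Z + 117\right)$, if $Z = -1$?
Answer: $-960$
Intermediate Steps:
$- 8 \left(\left(J{\left(-3,2 \right)} + 0\right) Z + 117\right) = - 8 \left(\left(-3 + 0\right) \left(-1\right) + 117\right) = - 8 \left(\left(-3\right) \left(-1\right) + 117\right) = - 8 \left(3 + 117\right) = \left(-8\right) 120 = -960$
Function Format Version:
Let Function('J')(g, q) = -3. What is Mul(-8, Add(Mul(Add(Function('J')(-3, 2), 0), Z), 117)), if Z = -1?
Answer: -960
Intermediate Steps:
Mul(-8, Add(Mul(Add(Function('J')(-3, 2), 0), Z), 117)) = Mul(-8, Add(Mul(Add(-3, 0), -1), 117)) = Mul(-8, Add(Mul(-3, -1), 117)) = Mul(-8, Add(3, 117)) = Mul(-8, 120) = -960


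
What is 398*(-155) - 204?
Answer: -61894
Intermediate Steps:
398*(-155) - 204 = -61690 - 204 = -61894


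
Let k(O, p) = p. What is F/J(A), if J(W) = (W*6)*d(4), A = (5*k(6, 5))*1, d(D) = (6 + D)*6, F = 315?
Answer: 7/200 ≈ 0.035000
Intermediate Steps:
d(D) = 36 + 6*D
A = 25 (A = (5*5)*1 = 25*1 = 25)
J(W) = 360*W (J(W) = (W*6)*(36 + 6*4) = (6*W)*(36 + 24) = (6*W)*60 = 360*W)
F/J(A) = 315/((360*25)) = 315/9000 = 315*(1/9000) = 7/200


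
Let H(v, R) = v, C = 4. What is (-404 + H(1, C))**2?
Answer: 162409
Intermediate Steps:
(-404 + H(1, C))**2 = (-404 + 1)**2 = (-403)**2 = 162409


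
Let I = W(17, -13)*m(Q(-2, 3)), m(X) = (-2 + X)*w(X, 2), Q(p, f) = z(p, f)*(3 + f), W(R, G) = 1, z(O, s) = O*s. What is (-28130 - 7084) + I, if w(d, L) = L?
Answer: -35290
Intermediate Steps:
Q(p, f) = f*p*(3 + f) (Q(p, f) = (p*f)*(3 + f) = (f*p)*(3 + f) = f*p*(3 + f))
m(X) = -4 + 2*X (m(X) = (-2 + X)*2 = -4 + 2*X)
I = -76 (I = 1*(-4 + 2*(3*(-2)*(3 + 3))) = 1*(-4 + 2*(3*(-2)*6)) = 1*(-4 + 2*(-36)) = 1*(-4 - 72) = 1*(-76) = -76)
(-28130 - 7084) + I = (-28130 - 7084) - 76 = -35214 - 76 = -35290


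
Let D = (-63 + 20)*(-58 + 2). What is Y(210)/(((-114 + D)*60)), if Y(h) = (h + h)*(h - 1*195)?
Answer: 105/2294 ≈ 0.045772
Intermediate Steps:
D = 2408 (D = -43*(-56) = 2408)
Y(h) = 2*h*(-195 + h) (Y(h) = (2*h)*(h - 195) = (2*h)*(-195 + h) = 2*h*(-195 + h))
Y(210)/(((-114 + D)*60)) = (2*210*(-195 + 210))/(((-114 + 2408)*60)) = (2*210*15)/((2294*60)) = 6300/137640 = 6300*(1/137640) = 105/2294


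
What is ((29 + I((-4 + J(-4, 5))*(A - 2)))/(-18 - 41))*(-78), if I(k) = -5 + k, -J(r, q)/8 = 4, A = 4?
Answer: -3744/59 ≈ -63.458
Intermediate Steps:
J(r, q) = -32 (J(r, q) = -8*4 = -32)
((29 + I((-4 + J(-4, 5))*(A - 2)))/(-18 - 41))*(-78) = ((29 + (-5 + (-4 - 32)*(4 - 2)))/(-18 - 41))*(-78) = ((29 + (-5 - 36*2))/(-59))*(-78) = ((29 + (-5 - 72))*(-1/59))*(-78) = ((29 - 77)*(-1/59))*(-78) = -48*(-1/59)*(-78) = (48/59)*(-78) = -3744/59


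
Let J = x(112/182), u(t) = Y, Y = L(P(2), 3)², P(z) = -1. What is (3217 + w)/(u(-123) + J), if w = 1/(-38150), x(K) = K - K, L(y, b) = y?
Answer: 122728549/38150 ≈ 3217.0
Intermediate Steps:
Y = 1 (Y = (-1)² = 1)
u(t) = 1
x(K) = 0
J = 0
w = -1/38150 ≈ -2.6212e-5
(3217 + w)/(u(-123) + J) = (3217 - 1/38150)/(1 + 0) = (122728549/38150)/1 = (122728549/38150)*1 = 122728549/38150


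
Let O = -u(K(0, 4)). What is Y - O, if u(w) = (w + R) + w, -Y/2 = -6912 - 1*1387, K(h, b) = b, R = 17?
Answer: 16623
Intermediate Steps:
Y = 16598 (Y = -2*(-6912 - 1*1387) = -2*(-6912 - 1387) = -2*(-8299) = 16598)
u(w) = 17 + 2*w (u(w) = (w + 17) + w = (17 + w) + w = 17 + 2*w)
O = -25 (O = -(17 + 2*4) = -(17 + 8) = -1*25 = -25)
Y - O = 16598 - 1*(-25) = 16598 + 25 = 16623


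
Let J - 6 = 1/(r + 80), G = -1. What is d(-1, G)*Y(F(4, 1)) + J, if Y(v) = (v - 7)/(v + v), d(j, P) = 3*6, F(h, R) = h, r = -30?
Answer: -73/100 ≈ -0.73000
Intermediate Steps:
d(j, P) = 18
Y(v) = (-7 + v)/(2*v) (Y(v) = (-7 + v)/((2*v)) = (-7 + v)*(1/(2*v)) = (-7 + v)/(2*v))
J = 301/50 (J = 6 + 1/(-30 + 80) = 6 + 1/50 = 301/50 ≈ 6.0200)
d(-1, G)*Y(F(4, 1)) + J = 18*((½)*(-7 + 4)/4) + 301/50 = 18*((½)*(¼)*(-3)) + 301/50 = 18*(-3/8) + 301/50 = -27/4 + 301/50 = -73/100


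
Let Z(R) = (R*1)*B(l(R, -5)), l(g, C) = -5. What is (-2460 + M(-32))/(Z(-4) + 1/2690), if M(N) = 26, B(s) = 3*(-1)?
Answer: -6547460/32281 ≈ -202.83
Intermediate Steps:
B(s) = -3
Z(R) = -3*R (Z(R) = (R*1)*(-3) = R*(-3) = -3*R)
(-2460 + M(-32))/(Z(-4) + 1/2690) = (-2460 + 26)/(-3*(-4) + 1/2690) = -2434/(12 + 1/2690) = -2434/32281/2690 = -2434*2690/32281 = -6547460/32281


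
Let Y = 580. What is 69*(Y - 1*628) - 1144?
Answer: -4456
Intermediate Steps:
69*(Y - 1*628) - 1144 = 69*(580 - 1*628) - 1144 = 69*(580 - 628) - 1144 = 69*(-48) - 1144 = -3312 - 1144 = -4456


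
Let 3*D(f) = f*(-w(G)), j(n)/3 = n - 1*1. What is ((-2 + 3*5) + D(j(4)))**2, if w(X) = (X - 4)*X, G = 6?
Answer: 529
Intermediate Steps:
w(X) = X*(-4 + X) (w(X) = (-4 + X)*X = X*(-4 + X))
j(n) = -3 + 3*n (j(n) = 3*(n - 1*1) = 3*(n - 1) = 3*(-1 + n) = -3 + 3*n)
D(f) = -4*f (D(f) = (f*(-6*(-4 + 6)))/3 = (f*(-6*2))/3 = (f*(-1*12))/3 = (f*(-12))/3 = (-12*f)/3 = -4*f)
((-2 + 3*5) + D(j(4)))**2 = ((-2 + 3*5) - 4*(-3 + 3*4))**2 = ((-2 + 15) - 4*(-3 + 12))**2 = (13 - 4*9)**2 = (13 - 36)**2 = (-23)**2 = 529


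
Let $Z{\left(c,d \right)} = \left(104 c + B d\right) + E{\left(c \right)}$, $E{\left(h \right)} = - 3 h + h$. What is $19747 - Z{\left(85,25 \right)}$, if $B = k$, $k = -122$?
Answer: $14127$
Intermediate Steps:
$E{\left(h \right)} = - 2 h$
$B = -122$
$Z{\left(c,d \right)} = - 122 d + 102 c$ ($Z{\left(c,d \right)} = \left(104 c - 122 d\right) - 2 c = \left(- 122 d + 104 c\right) - 2 c = - 122 d + 102 c$)
$19747 - Z{\left(85,25 \right)} = 19747 - \left(\left(-122\right) 25 + 102 \cdot 85\right) = 19747 - \left(-3050 + 8670\right) = 19747 - 5620 = 14127$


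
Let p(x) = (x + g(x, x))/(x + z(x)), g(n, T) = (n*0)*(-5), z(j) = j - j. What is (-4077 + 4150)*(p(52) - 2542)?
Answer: -185493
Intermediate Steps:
z(j) = 0
g(n, T) = 0 (g(n, T) = 0*(-5) = 0)
p(x) = 1 (p(x) = (x + 0)/(x + 0) = x/x = 1)
(-4077 + 4150)*(p(52) - 2542) = (-4077 + 4150)*(1 - 2542) = 73*(-2541) = -185493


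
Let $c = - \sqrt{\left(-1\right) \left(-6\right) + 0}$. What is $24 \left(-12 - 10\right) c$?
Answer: $528 \sqrt{6} \approx 1293.3$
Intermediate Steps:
$c = - \sqrt{6}$ ($c = - \sqrt{6 + 0} = - \sqrt{6} \approx -2.4495$)
$24 \left(-12 - 10\right) c = 24 \left(-12 - 10\right) \left(- \sqrt{6}\right) = 24 \left(-22\right) \left(- \sqrt{6}\right) = - 528 \left(- \sqrt{6}\right) = 528 \sqrt{6}$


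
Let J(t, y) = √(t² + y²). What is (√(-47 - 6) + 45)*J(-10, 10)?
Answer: 10*√2*(45 + I*√53) ≈ 636.4 + 102.96*I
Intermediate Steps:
(√(-47 - 6) + 45)*J(-10, 10) = (√(-47 - 6) + 45)*√((-10)² + 10²) = (√(-53) + 45)*√(100 + 100) = (I*√53 + 45)*√200 = (45 + I*√53)*(10*√2) = 10*√2*(45 + I*√53)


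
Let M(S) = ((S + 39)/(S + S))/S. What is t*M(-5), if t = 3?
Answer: 51/25 ≈ 2.0400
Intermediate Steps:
M(S) = (39 + S)/(2*S**2) (M(S) = ((39 + S)/((2*S)))/S = ((39 + S)*(1/(2*S)))/S = ((39 + S)/(2*S))/S = (39 + S)/(2*S**2))
t*M(-5) = 3*((1/2)*(39 - 5)/(-5)**2) = 3*((1/2)*(1/25)*34) = 3*(17/25) = 51/25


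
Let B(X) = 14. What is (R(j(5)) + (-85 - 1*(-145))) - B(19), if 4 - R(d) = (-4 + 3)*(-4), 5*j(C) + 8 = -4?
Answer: 46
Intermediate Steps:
j(C) = -12/5 (j(C) = -8/5 + (1/5)*(-4) = -8/5 - 4/5 = -12/5)
R(d) = 0 (R(d) = 4 - (-4 + 3)*(-4) = 4 - (-1)*(-4) = 4 - 1*4 = 4 - 4 = 0)
(R(j(5)) + (-85 - 1*(-145))) - B(19) = (0 + (-85 - 1*(-145))) - 1*14 = (0 + (-85 + 145)) - 14 = (0 + 60) - 14 = 60 - 14 = 46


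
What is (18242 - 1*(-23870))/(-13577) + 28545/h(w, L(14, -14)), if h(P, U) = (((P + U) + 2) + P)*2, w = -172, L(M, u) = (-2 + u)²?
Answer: -394798729/2335244 ≈ -169.06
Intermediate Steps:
h(P, U) = 4 + 2*U + 4*P (h(P, U) = ((2 + P + U) + P)*2 = (2 + U + 2*P)*2 = 4 + 2*U + 4*P)
(18242 - 1*(-23870))/(-13577) + 28545/h(w, L(14, -14)) = (18242 - 1*(-23870))/(-13577) + 28545/(4 + 2*(-2 - 14)² + 4*(-172)) = (18242 + 23870)*(-1/13577) + 28545/(4 + 2*(-16)² - 688) = 42112*(-1/13577) + 28545/(4 + 2*256 - 688) = -42112/13577 + 28545/(4 + 512 - 688) = -42112/13577 + 28545/(-172) = -42112/13577 + 28545*(-1/172) = -42112/13577 - 28545/172 = -394798729/2335244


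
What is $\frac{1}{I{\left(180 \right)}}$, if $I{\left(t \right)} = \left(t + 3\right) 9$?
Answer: $\frac{1}{1647} \approx 0.00060716$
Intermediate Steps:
$I{\left(t \right)} = 27 + 9 t$ ($I{\left(t \right)} = \left(3 + t\right) 9 = 27 + 9 t$)
$\frac{1}{I{\left(180 \right)}} = \frac{1}{27 + 9 \cdot 180} = \frac{1}{27 + 1620} = \frac{1}{1647}$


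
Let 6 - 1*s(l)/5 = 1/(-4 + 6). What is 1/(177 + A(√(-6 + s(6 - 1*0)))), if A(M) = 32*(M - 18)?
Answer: -399/137185 - 16*√86/137185 ≈ -0.0039901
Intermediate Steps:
s(l) = 55/2 (s(l) = 30 - 5/(-4 + 6) = 30 - 5/2 = 55/2)
A(M) = -576 + 32*M (A(M) = 32*(-18 + M) = -576 + 32*M)
1/(177 + A(√(-6 + s(6 - 1*0)))) = 1/(177 + (-576 + 32*√(-6 + 55/2))) = 1/(177 + (-576 + 32*√(43/2))) = 1/(177 + (-576 + 32*(√86/2))) = 1/(177 + (-576 + 16*√86)) = 1/(-399 + 16*√86)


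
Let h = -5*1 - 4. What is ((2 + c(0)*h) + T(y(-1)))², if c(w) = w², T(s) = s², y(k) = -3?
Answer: 121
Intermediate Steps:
h = -9 (h = -5 - 4 = -9)
((2 + c(0)*h) + T(y(-1)))² = ((2 + 0²*(-9)) + (-3)²)² = ((2 + 0*(-9)) + 9)² = ((2 + 0) + 9)² = (2 + 9)² = 11² = 121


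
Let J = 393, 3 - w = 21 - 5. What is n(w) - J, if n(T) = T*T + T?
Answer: -237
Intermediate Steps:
w = -13 (w = 3 - (21 - 5) = 3 - 1*16 = 3 - 16 = -13)
n(T) = T + T**2 (n(T) = T**2 + T = T + T**2)
n(w) - J = -13*(1 - 13) - 1*393 = -13*(-12) - 393 = 156 - 393 = -237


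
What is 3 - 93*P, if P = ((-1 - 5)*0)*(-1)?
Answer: 3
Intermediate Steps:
P = 0 (P = -6*0*(-1) = 0*(-1) = 0)
3 - 93*P = 3 - 93*0 = 3 + 0 = 3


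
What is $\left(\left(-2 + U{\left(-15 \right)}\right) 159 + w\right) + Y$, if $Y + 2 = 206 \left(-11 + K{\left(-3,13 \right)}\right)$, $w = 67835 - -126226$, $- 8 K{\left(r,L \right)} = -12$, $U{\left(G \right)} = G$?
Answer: $189399$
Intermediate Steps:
$K{\left(r,L \right)} = \frac{3}{2}$ ($K{\left(r,L \right)} = \left(- \frac{1}{8}\right) \left(-12\right) = \frac{3}{2}$)
$w = 194061$ ($w = 67835 + 126226 = 194061$)
$Y = -1959$ ($Y = -2 + 206 \left(-11 + \frac{3}{2}\right) = -2 + 206 \left(- \frac{19}{2}\right) = -2 - 1957 = -1959$)
$\left(\left(-2 + U{\left(-15 \right)}\right) 159 + w\right) + Y = \left(\left(-2 - 15\right) 159 + 194061\right) - 1959 = \left(\left(-17\right) 159 + 194061\right) - 1959 = \left(-2703 + 194061\right) - 1959 = 191358 - 1959 = 189399$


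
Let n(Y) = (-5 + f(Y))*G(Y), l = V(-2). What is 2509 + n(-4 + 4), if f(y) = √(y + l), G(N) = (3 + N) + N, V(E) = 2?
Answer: 2494 + 3*√2 ≈ 2498.2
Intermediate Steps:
l = 2
G(N) = 3 + 2*N
f(y) = √(2 + y) (f(y) = √(y + 2) = √(2 + y))
n(Y) = (-5 + √(2 + Y))*(3 + 2*Y)
2509 + n(-4 + 4) = 2509 + (-5 + √(2 + (-4 + 4)))*(3 + 2*(-4 + 4)) = 2509 + (-5 + √(2 + 0))*(3 + 2*0) = 2509 + (-5 + √2)*(3 + 0) = 2509 + (-5 + √2)*3 = 2509 + (-15 + 3*√2) = 2494 + 3*√2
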